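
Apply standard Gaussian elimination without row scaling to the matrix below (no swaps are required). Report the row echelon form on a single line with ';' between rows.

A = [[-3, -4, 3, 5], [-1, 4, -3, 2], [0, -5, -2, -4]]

REF = [-3 -4 3 5; 0 16/3 -4 1/3; 0 0 -23/4 -59/16]

Forward elimination:
R2 <- R2 - (1/3)*R1:  [    0  16/3    -4   1/3 ]
R3 <- R3 - (-15/16)*R2:  [      0       0   -23/4  -59/16 ]
Row echelon form:
[ -3    -4      3       5 ]
[  0  16/3     -4     1/3 ]
[  0     0  -23/4  -59/16 ]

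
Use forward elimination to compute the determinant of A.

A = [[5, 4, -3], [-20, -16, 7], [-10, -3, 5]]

Forward elimination:
R2 <- R2 - (-4)*R1:  [  0   0  -5 ]
R3 <- R3 - (-2)*R1:  [  0   5  -1 ]
R2 <-> R3   (pivot in column 2 was zero)
[ 5  4  -3 ]
[ 0  5  -1 ]
[ 0  0  -5 ]
Upper-triangular form:
[ 5  4  -3 ]
[ 0  5  -1 ]
[ 0  0  -5 ]
det(A) = (-1)^1 * (5) * (5) * (-5) = 125  (1 row swap -> sign -1)

det(A) = 125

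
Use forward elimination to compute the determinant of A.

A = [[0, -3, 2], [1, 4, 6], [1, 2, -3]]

Forward elimination:
R1 <-> R2   (pivot in column 1 was zero)
[ 1   4   6 ]
[ 0  -3   2 ]
[ 1   2  -3 ]
R3 <- R3 - (1)*R1:  [  0  -2  -9 ]
R3 <- R3 - (2/3)*R2:  [     0      0  -31/3 ]
Upper-triangular form:
[ 1   4      6 ]
[ 0  -3      2 ]
[ 0   0  -31/3 ]
det(A) = (-1)^1 * (1) * (-3) * (-31/3) = -31  (1 row swap -> sign -1)

det(A) = -31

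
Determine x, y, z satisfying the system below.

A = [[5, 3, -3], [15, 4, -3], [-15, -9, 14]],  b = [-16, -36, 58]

Forward elimination on [A|b]:
R2 <- R2 - (3)*R1:  [  0  -5   6  12 ]
R3 <- R3 - (-3)*R1:  [  0   0   5  10 ]
Row echelon form:
[ 5   3  -3  |  -16 ]
[ 0  -5   6  |   12 ]
[ 0   0   5  |   10 ]
Back-substitution:
z = (10) / 5 = 2
y = (12 - (6)*(2)) / -5 = 0
x = (-16 - (3)*(0) - (-3)*(2)) / 5 = -2

(-2, 0, 2)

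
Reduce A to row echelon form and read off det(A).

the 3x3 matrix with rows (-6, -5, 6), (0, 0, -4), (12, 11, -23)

det(A) = -24

Forward elimination:
R3 <- R3 - (-2)*R1:  [   0    1  -11 ]
R2 <-> R3   (pivot in column 2 was zero)
[ -6  -5    6 ]
[  0   1  -11 ]
[  0   0   -4 ]
Upper-triangular form:
[ -6  -5    6 ]
[  0   1  -11 ]
[  0   0   -4 ]
det(A) = (-1)^1 * (-6) * (1) * (-4) = -24  (1 row swap -> sign -1)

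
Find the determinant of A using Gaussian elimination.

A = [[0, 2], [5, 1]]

det(A) = -10

Forward elimination:
R1 <-> R2   (pivot in column 1 was zero)
[ 5  1 ]
[ 0  2 ]
Upper-triangular form:
[ 5  1 ]
[ 0  2 ]
det(A) = (-1)^1 * (5) * (2) = -10  (1 row swap -> sign -1)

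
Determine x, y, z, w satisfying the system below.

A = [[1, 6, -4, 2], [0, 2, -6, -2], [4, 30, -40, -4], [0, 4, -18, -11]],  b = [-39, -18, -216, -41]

(-5, -4, 2, -1)

Forward elimination on [A|b]:
R3 <- R3 - (4)*R1:  [   0    6  -24  -12  -60 ]
R3 <- R3 - (3)*R2:  [  0   0  -6  -6  -6 ]
R4 <- R4 - (2)*R2:  [  0   0  -6  -7  -5 ]
R4 <- R4 - (1)*R3:  [  0   0   0  -1   1 ]
Row echelon form:
[ 1  6  -4   2  |  -39 ]
[ 0  2  -6  -2  |  -18 ]
[ 0  0  -6  -6  |   -6 ]
[ 0  0   0  -1  |    1 ]
Back-substitution:
w = (1) / -1 = -1
z = (-6 - (-6)*(-1)) / -6 = 2
y = (-18 - (-6)*(2) - (-2)*(-1)) / 2 = -4
x = (-39 - (6)*(-4) - (-4)*(2) - (2)*(-1)) / 1 = -5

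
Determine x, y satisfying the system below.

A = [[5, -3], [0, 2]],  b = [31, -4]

Forward elimination on [A|b]:
Row echelon form:
[ 5  -3  |  31 ]
[ 0   2  |  -4 ]
Back-substitution:
y = (-4) / 2 = -2
x = (31 - (-3)*(-2)) / 5 = 5

(5, -2)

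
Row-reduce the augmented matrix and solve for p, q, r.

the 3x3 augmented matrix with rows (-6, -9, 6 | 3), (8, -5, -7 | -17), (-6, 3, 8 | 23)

Forward elimination on [A|b]:
R2 <- R2 - (-4/3)*R1:  [   0  -17    1  -13 ]
R3 <- R3 - (1)*R1:  [  0  12   2  20 ]
R3 <- R3 - (-12/17)*R2:  [      0       0   46/17  184/17 ]
Row echelon form:
[ -6   -9      6  |       3 ]
[  0  -17      1  |     -13 ]
[  0    0  46/17  |  184/17 ]
Back-substitution:
r = (184/17) / (46/17) = 4
q = (-13 - (1)*(4)) / -17 = 1
p = (3 - (-9)*(1) - (6)*(4)) / -6 = 2

(2, 1, 4)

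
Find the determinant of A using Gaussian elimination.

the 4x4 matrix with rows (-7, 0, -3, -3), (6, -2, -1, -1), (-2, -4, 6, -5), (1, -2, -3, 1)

det(A) = 806

Forward elimination:
R2 <- R2 - (-6/7)*R1:  [     0     -2  -25/7  -25/7 ]
R3 <- R3 - (2/7)*R1:  [     0     -4   48/7  -29/7 ]
R4 <- R4 - (-1/7)*R1:  [     0     -2  -24/7    4/7 ]
R3 <- R3 - (2)*R2:  [  0   0  14   3 ]
R4 <- R4 - (1)*R2:  [    0     0   1/7  29/7 ]
R4 <- R4 - (1/98)*R3:  [      0       0       0  403/98 ]
Upper-triangular form:
[ -7   0     -3      -3 ]
[  0  -2  -25/7   -25/7 ]
[  0   0     14       3 ]
[  0   0      0  403/98 ]
det(A) = (-1)^0 * (-7) * (-2) * (14) * (403/98) = 806  (0 row swaps -> sign +1)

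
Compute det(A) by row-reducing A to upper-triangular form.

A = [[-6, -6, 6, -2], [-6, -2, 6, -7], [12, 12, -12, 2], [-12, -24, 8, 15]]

det(A) = 192

Forward elimination:
R2 <- R2 - (1)*R1:  [  0   4   0  -5 ]
R3 <- R3 - (-2)*R1:  [  0   0   0  -2 ]
R4 <- R4 - (2)*R1:  [   0  -12   -4   19 ]
R4 <- R4 - (-3)*R2:  [  0   0  -4   4 ]
R3 <-> R4   (pivot in column 3 was zero)
[ -6  -6   6  -2 ]
[  0   4   0  -5 ]
[  0   0  -4   4 ]
[  0   0   0  -2 ]
Upper-triangular form:
[ -6  -6   6  -2 ]
[  0   4   0  -5 ]
[  0   0  -4   4 ]
[  0   0   0  -2 ]
det(A) = (-1)^1 * (-6) * (4) * (-4) * (-2) = 192  (1 row swap -> sign -1)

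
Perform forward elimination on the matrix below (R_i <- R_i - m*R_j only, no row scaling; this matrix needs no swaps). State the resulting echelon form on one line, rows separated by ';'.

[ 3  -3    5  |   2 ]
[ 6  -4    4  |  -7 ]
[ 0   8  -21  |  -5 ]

Forward elimination:
R2 <- R2 - (2)*R1:  [   0    2   -6  -11 ]
R3 <- R3 - (4)*R2:  [  0   0   3  39 ]
Row echelon form:
[ 3  -3   5  |    2 ]
[ 0   2  -6  |  -11 ]
[ 0   0   3  |   39 ]

REF = [3 -3 5 2; 0 2 -6 -11; 0 0 3 39]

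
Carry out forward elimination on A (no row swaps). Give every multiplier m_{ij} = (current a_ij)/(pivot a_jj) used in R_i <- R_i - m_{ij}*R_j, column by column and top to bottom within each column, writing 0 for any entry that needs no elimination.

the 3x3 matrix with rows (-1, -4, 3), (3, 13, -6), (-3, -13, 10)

multipliers: -3, 3, -1

Forward elimination:
R2 <- R2 - (-3)*R1:  [ 0  1  3 ]
R3 <- R3 - (3)*R1:  [  0  -1   1 ]
R3 <- R3 - (-1)*R2:  [ 0  0  4 ]
Multipliers (in order of application): m_{21} = -3, m_{31} = 3, m_{32} = -1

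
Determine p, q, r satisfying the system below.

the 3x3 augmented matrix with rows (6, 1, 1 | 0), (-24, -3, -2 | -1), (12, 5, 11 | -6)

Forward elimination on [A|b]:
R2 <- R2 - (-4)*R1:  [  0   1   2  -1 ]
R3 <- R3 - (2)*R1:  [  0   3   9  -6 ]
R3 <- R3 - (3)*R2:  [  0   0   3  -3 ]
Row echelon form:
[ 6  1  1  |   0 ]
[ 0  1  2  |  -1 ]
[ 0  0  3  |  -3 ]
Back-substitution:
r = (-3) / 3 = -1
q = (-1 - (2)*(-1)) / 1 = 1
p = (0 - (1)*(1) - (1)*(-1)) / 6 = 0

(0, 1, -1)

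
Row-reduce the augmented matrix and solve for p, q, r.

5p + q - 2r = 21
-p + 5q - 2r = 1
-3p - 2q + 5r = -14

Forward elimination on [A|b]:
R2 <- R2 - (-1/5)*R1:  [     0   26/5  -12/5   26/5 ]
R3 <- R3 - (-3/5)*R1:  [    0  -7/5  19/5  -7/5 ]
R3 <- R3 - (-7/26)*R2:  [     0      0  41/13      0 ]
Row echelon form:
[ 5     1     -2  |    21 ]
[ 0  26/5  -12/5  |  26/5 ]
[ 0     0  41/13  |     0 ]
Back-substitution:
r = (0) / (41/13) = 0
q = (26/5 - (-12/5)*(0)) / (26/5) = 1
p = (21 - (1)*(1) - (-2)*(0)) / 5 = 4

(4, 1, 0)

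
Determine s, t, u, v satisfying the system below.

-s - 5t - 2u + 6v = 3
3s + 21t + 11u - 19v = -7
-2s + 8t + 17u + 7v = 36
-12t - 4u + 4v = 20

Forward elimination on [A|b]:
R2 <- R2 - (-3)*R1:  [  0   6   5  -1   2 ]
R3 <- R3 - (2)*R1:  [  0  18  21  -5  30 ]
R3 <- R3 - (3)*R2:  [  0   0   6  -2  24 ]
R4 <- R4 - (-2)*R2:  [  0   0   6   2  24 ]
R4 <- R4 - (1)*R3:  [ 0  0  0  4  0 ]
Row echelon form:
[ -1  -5  -2   6  |   3 ]
[  0   6   5  -1  |   2 ]
[  0   0   6  -2  |  24 ]
[  0   0   0   4  |   0 ]
Back-substitution:
v = (0) / 4 = 0
u = (24 - (-2)*(0)) / 6 = 4
t = (2 - (5)*(4) - (-1)*(0)) / 6 = -3
s = (3 - (-5)*(-3) - (-2)*(4) - (6)*(0)) / -1 = 4

(4, -3, 4, 0)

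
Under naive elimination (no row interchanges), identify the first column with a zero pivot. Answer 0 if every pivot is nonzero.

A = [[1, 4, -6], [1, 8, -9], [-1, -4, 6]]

Naive forward elimination:
R2 <- R2 - (1)*R1:  [  0   4  -3 ]
R3 <- R3 - (-1)*R1:  [ 0  0  0 ]
Matrix at this point:
[ 1  4  -6 ]
[ 0  4  -3 ]
[ 0  0   0 ]
Pivot entry (3,3) in the last row is zero and there are no rows below to swap with -> zero pivot in column 3 (A is singular).

first zero-pivot column = 3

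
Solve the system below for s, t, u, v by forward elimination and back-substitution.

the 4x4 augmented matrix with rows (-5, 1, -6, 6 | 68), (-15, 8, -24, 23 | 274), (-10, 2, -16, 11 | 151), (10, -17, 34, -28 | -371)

Forward elimination on [A|b]:
R2 <- R2 - (3)*R1:  [  0   5  -6   5  70 ]
R3 <- R3 - (2)*R1:  [  0   0  -4  -1  15 ]
R4 <- R4 - (-2)*R1:  [    0   -15    22   -16  -235 ]
R4 <- R4 - (-3)*R2:  [   0    0    4   -1  -25 ]
R4 <- R4 - (-1)*R3:  [   0    0    0   -2  -10 ]
Row echelon form:
[ -5  1  -6   6  |   68 ]
[  0  5  -6   5  |   70 ]
[  0  0  -4  -1  |   15 ]
[  0  0   0  -2  |  -10 ]
Back-substitution:
v = (-10) / -2 = 5
u = (15 - (-1)*(5)) / -4 = -5
t = (70 - (-6)*(-5) - (5)*(5)) / 5 = 3
s = (68 - (1)*(3) - (-6)*(-5) - (6)*(5)) / -5 = -1

(-1, 3, -5, 5)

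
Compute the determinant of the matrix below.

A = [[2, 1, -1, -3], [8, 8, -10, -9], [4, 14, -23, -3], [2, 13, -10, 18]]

det(A) = 144

Forward elimination:
R2 <- R2 - (4)*R1:  [  0   4  -6   3 ]
R3 <- R3 - (2)*R1:  [   0   12  -21    3 ]
R4 <- R4 - (1)*R1:  [  0  12  -9  21 ]
R3 <- R3 - (3)*R2:  [  0   0  -3  -6 ]
R4 <- R4 - (3)*R2:  [  0   0   9  12 ]
R4 <- R4 - (-3)*R3:  [  0   0   0  -6 ]
Upper-triangular form:
[ 2  1  -1  -3 ]
[ 0  4  -6   3 ]
[ 0  0  -3  -6 ]
[ 0  0   0  -6 ]
det(A) = (-1)^0 * (2) * (4) * (-3) * (-6) = 144  (0 row swaps -> sign +1)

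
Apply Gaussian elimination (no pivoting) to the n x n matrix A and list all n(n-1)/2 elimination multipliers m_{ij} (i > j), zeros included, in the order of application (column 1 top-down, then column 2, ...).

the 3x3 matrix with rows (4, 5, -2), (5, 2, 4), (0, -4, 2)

Forward elimination:
R2 <- R2 - (5/4)*R1:  [     0  -17/4   13/2 ]
R3: entry in column 1 is already 0 -> m_{31} = 0 (no row operation needed)
R3 <- R3 - (16/17)*R2:  [      0       0  -70/17 ]
Multipliers (in order of application): m_{21} = 5/4, m_{31} = 0, m_{32} = 16/17

multipliers: 5/4, 0, 16/17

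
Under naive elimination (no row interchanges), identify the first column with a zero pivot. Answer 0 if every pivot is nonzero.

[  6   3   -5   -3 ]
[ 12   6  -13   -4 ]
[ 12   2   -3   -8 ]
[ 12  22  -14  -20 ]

Naive forward elimination:
R2 <- R2 - (2)*R1:  [  0   0  -3   2 ]
R3 <- R3 - (2)*R1:  [  0  -4   7  -2 ]
R4 <- R4 - (2)*R1:  [   0   16   -4  -14 ]
Matrix at this point:
[ 6   3  -5   -3 ]
[ 0   0  -3    2 ]
[ 0  -4   7   -2 ]
[ 0  16  -4  -14 ]
Pivot entry (2,2) is zero but row 3 has -4 in column 2 -> naive elimination stops; a row interchange (e.g. R2 <-> R3) would be required here.

first zero-pivot column = 2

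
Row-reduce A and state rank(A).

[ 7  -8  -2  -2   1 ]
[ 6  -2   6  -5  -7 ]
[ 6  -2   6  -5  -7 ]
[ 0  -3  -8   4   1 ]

Row reduction:
R2 <- R2 - (6/7)*R1:  [     0   34/7   54/7  -23/7  -55/7 ]
R3 <- R3 - (6/7)*R1:  [     0   34/7   54/7  -23/7  -55/7 ]
R3 <- R3 - (1)*R2:  [ 0  0  0  0  0 ]
R4 <- R4 - (-21/34)*R2:  [       0        0   -55/17    67/34  -131/34 ]
R3 <-> R4   (pivot in column 3 was zero)
[ 7    -8      -2     -2        1 ]
[ 0  34/7    54/7  -23/7    -55/7 ]
[ 0     0  -55/17  67/34  -131/34 ]
[ 0     0       0      0        0 ]
Row echelon form:
[ 7    -8      -2     -2        1 ]
[ 0  34/7    54/7  -23/7    -55/7 ]
[ 0     0  -55/17  67/34  -131/34 ]
[ 0     0       0      0        0 ]
Nonzero rows / pivot columns: 3

rank(A) = 3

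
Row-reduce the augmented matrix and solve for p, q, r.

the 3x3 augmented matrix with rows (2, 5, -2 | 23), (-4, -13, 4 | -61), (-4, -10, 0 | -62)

(3, 5, 4)

Forward elimination on [A|b]:
R2 <- R2 - (-2)*R1:  [   0   -3    0  -15 ]
R3 <- R3 - (-2)*R1:  [   0    0   -4  -16 ]
Row echelon form:
[ 2   5  -2  |   23 ]
[ 0  -3   0  |  -15 ]
[ 0   0  -4  |  -16 ]
Back-substitution:
r = (-16) / -4 = 4
q = (-15) / -3 = 5
p = (23 - (5)*(5) - (-2)*(4)) / 2 = 3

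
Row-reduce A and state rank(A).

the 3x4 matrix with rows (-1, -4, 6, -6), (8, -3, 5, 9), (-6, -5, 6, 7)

rank(A) = 3

Row reduction:
R2 <- R2 - (-8)*R1:  [   0  -35   53  -39 ]
R3 <- R3 - (6)*R1:  [   0   19  -30   43 ]
R3 <- R3 - (-19/35)*R2:  [      0       0  -43/35  764/35 ]
Row echelon form:
[ -1   -4       6      -6 ]
[  0  -35      53     -39 ]
[  0    0  -43/35  764/35 ]
Nonzero rows / pivot columns: 3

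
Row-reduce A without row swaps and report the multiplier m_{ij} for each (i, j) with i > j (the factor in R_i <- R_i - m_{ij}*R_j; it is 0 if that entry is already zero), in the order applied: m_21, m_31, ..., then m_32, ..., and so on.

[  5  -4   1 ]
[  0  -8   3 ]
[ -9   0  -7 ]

multipliers: 0, -9/5, 9/10

Forward elimination:
R2: entry in column 1 is already 0 -> m_{21} = 0 (no row operation needed)
R3 <- R3 - (-9/5)*R1:  [     0  -36/5  -26/5 ]
R3 <- R3 - (9/10)*R2:  [      0       0  -79/10 ]
Multipliers (in order of application): m_{21} = 0, m_{31} = -9/5, m_{32} = 9/10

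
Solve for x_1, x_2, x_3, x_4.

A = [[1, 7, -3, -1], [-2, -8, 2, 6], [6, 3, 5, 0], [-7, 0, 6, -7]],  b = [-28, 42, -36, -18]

(-1, -5, -3, 1)

Forward elimination on [A|b]:
R2 <- R2 - (-2)*R1:  [   0    6   -4    4  -14 ]
R3 <- R3 - (6)*R1:  [   0  -39   23    6  132 ]
R4 <- R4 - (-7)*R1:  [    0    49   -15   -14  -214 ]
R3 <- R3 - (-13/2)*R2:  [  0   0  -3  32  41 ]
R4 <- R4 - (49/6)*R2:  [      0       0    53/3  -140/3  -299/3 ]
R4 <- R4 - (-53/9)*R3:  [      0       0       0  1276/9  1276/9 ]
Row echelon form:
[ 1  7  -3      -1  |     -28 ]
[ 0  6  -4       4  |     -14 ]
[ 0  0  -3      32  |      41 ]
[ 0  0   0  1276/9  |  1276/9 ]
Back-substitution:
x_4 = (1276/9) / (1276/9) = 1
x_3 = (41 - (32)*(1)) / -3 = -3
x_2 = (-14 - (-4)*(-3) - (4)*(1)) / 6 = -5
x_1 = (-28 - (7)*(-5) - (-3)*(-3) - (-1)*(1)) / 1 = -1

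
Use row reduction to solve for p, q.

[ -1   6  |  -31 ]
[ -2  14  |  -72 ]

Forward elimination on [A|b]:
R2 <- R2 - (2)*R1:  [   0    2  -10 ]
Row echelon form:
[ -1  6  |  -31 ]
[  0  2  |  -10 ]
Back-substitution:
q = (-10) / 2 = -5
p = (-31 - (6)*(-5)) / -1 = 1

(1, -5)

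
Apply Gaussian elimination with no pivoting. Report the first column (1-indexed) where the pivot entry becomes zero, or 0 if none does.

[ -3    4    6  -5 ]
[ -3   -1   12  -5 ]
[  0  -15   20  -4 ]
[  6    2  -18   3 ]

first zero-pivot column = 0

Naive forward elimination:
R2 <- R2 - (1)*R1:  [  0  -5   6   0 ]
R4 <- R4 - (-2)*R1:  [  0  10  -6  -7 ]
R3 <- R3 - (3)*R2:  [  0   0   2  -4 ]
R4 <- R4 - (-2)*R2:  [  0   0   6  -7 ]
R4 <- R4 - (3)*R3:  [ 0  0  0  5 ]
All pivots nonzero; naive elimination completes without hitting a zero pivot.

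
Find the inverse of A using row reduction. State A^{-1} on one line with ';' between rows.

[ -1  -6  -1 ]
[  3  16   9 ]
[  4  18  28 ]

inverse = [143/6 25/2 -19/6; -4 -2 1/2; -5/6 -1/2 1/6]

Gauss-Jordan on [A | I]:
R1 <- (1/-1)*R1:  [  1   6   1  |  -1   0   0 ]
R2 <- R2 - (3)*R1:  [  0  -2   6  |   3   1   0 ]
R3 <- R3 - (4)*R1:  [  0  -6  24  |   4   0   1 ]
R2 <- (1/-2)*R2:  [    0     1    -3  |  -3/2  -1/2     0 ]
R1 <- R1 - (6)*R2:  [  1   0  19  |   8   3   0 ]
R3 <- R3 - (-6)*R2:  [  0   0   6  |  -5  -3   1 ]
R3 <- (1/6)*R3:  [    0     0     1  |  -5/6  -1/2   1/6 ]
R1 <- R1 - (19)*R3:  [     1      0      0  |  143/6   25/2  -19/6 ]
R2 <- R2 - (-3)*R3:  [   0    1    0  |   -4   -2  1/2 ]
Right block of [I | A^{-1}] is the inverse:
[ 143/6  25/2  -19/6 ]
[    -4    -2    1/2 ]
[  -5/6  -1/2    1/6 ]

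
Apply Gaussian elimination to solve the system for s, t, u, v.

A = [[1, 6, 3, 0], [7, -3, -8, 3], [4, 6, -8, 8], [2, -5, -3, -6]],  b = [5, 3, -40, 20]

(5, -2, 4, -2)

Forward elimination on [A|b]:
R2 <- R2 - (7)*R1:  [   0  -45  -29    3  -32 ]
R3 <- R3 - (4)*R1:  [   0  -18  -20    8  -60 ]
R4 <- R4 - (2)*R1:  [   0  -17   -9   -6   10 ]
R3 <- R3 - (2/5)*R2:  [      0       0   -42/5    34/5  -236/5 ]
R4 <- R4 - (17/45)*R2:  [       0        0    88/45  -107/15   994/45 ]
R4 <- R4 - (-44/189)*R3:  [         0          0          0  -1049/189   2098/189 ]
Row echelon form:
[ 1    6      3          0  |         5 ]
[ 0  -45    -29          3  |       -32 ]
[ 0    0  -42/5       34/5  |    -236/5 ]
[ 0    0      0  -1049/189  |  2098/189 ]
Back-substitution:
v = (2098/189) / (-1049/189) = -2
u = (-236/5 - (34/5)*(-2)) / (-42/5) = 4
t = (-32 - (-29)*(4) - (3)*(-2)) / -45 = -2
s = (5 - (6)*(-2) - (3)*(4)) / 1 = 5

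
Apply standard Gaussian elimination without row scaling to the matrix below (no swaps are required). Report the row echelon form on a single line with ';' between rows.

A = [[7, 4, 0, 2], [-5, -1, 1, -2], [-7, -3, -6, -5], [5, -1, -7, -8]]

REF = [7 4 0 2; 0 13/7 1 -4/7; 0 0 -85/13 -35/13; 0 0 0 -146/17]

Forward elimination:
R2 <- R2 - (-5/7)*R1:  [    0  13/7     1  -4/7 ]
R3 <- R3 - (-1)*R1:  [  0   1  -6  -3 ]
R4 <- R4 - (5/7)*R1:  [     0  -27/7     -7  -66/7 ]
R3 <- R3 - (7/13)*R2:  [      0       0  -85/13  -35/13 ]
R4 <- R4 - (-27/13)*R2:  [       0        0   -64/13  -138/13 ]
R4 <- R4 - (64/85)*R3:  [       0        0        0  -146/17 ]
Row echelon form:
[ 7     4       0        2 ]
[ 0  13/7       1     -4/7 ]
[ 0     0  -85/13   -35/13 ]
[ 0     0       0  -146/17 ]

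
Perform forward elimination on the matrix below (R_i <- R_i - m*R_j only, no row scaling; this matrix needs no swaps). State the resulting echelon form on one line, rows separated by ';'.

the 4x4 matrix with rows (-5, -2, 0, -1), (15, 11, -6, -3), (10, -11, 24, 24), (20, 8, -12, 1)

REF = [-5 -2 0 -1; 0 5 -6 -6; 0 0 6 4; 0 0 0 5]

Forward elimination:
R2 <- R2 - (-3)*R1:  [  0   5  -6  -6 ]
R3 <- R3 - (-2)*R1:  [   0  -15   24   22 ]
R4 <- R4 - (-4)*R1:  [   0    0  -12   -3 ]
R3 <- R3 - (-3)*R2:  [ 0  0  6  4 ]
R4 <- R4 - (-2)*R3:  [ 0  0  0  5 ]
Row echelon form:
[ -5  -2   0  -1 ]
[  0   5  -6  -6 ]
[  0   0   6   4 ]
[  0   0   0   5 ]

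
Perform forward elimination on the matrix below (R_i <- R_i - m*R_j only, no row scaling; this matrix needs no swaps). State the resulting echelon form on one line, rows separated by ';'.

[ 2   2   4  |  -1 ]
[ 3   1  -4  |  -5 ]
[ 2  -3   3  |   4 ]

REF = [2 2 4 -1; 0 -2 -10 -7/2; 0 0 24 55/4]

Forward elimination:
R2 <- R2 - (3/2)*R1:  [    0    -2   -10  -7/2 ]
R3 <- R3 - (1)*R1:  [  0  -5  -1   5 ]
R3 <- R3 - (5/2)*R2:  [    0     0    24  55/4 ]
Row echelon form:
[ 2   2    4  |    -1 ]
[ 0  -2  -10  |  -7/2 ]
[ 0   0   24  |  55/4 ]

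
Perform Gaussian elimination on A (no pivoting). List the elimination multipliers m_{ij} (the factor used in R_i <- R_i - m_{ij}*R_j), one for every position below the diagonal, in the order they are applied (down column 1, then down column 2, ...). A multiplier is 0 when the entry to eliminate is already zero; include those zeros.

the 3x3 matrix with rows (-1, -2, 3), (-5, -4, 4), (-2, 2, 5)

multipliers: 5, 2, 1

Forward elimination:
R2 <- R2 - (5)*R1:  [   0    6  -11 ]
R3 <- R3 - (2)*R1:  [  0   6  -1 ]
R3 <- R3 - (1)*R2:  [  0   0  10 ]
Multipliers (in order of application): m_{21} = 5, m_{31} = 2, m_{32} = 1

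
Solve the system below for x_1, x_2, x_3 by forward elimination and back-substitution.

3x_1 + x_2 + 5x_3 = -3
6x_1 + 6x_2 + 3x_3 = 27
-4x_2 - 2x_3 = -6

(3, 3, -3)

Forward elimination on [A|b]:
R2 <- R2 - (2)*R1:  [  0   4  -7  33 ]
R3 <- R3 - (-1)*R2:  [  0   0  -9  27 ]
Row echelon form:
[ 3  1   5  |  -3 ]
[ 0  4  -7  |  33 ]
[ 0  0  -9  |  27 ]
Back-substitution:
x_3 = (27) / -9 = -3
x_2 = (33 - (-7)*(-3)) / 4 = 3
x_1 = (-3 - (1)*(3) - (5)*(-3)) / 3 = 3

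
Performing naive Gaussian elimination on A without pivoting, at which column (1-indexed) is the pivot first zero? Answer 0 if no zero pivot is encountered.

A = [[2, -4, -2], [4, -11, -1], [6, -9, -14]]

first zero-pivot column = 0

Naive forward elimination:
R2 <- R2 - (2)*R1:  [  0  -3   3 ]
R3 <- R3 - (3)*R1:  [  0   3  -8 ]
R3 <- R3 - (-1)*R2:  [  0   0  -5 ]
All pivots nonzero; naive elimination completes without hitting a zero pivot.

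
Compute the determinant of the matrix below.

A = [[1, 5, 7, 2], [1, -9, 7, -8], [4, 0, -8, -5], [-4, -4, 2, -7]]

Forward elimination:
R2 <- R2 - (1)*R1:  [   0  -14    0  -10 ]
R3 <- R3 - (4)*R1:  [   0  -20  -36  -13 ]
R4 <- R4 - (-4)*R1:  [  0  16  30   1 ]
R3 <- R3 - (10/7)*R2:  [   0    0  -36  9/7 ]
R4 <- R4 - (-8/7)*R2:  [     0      0     30  -73/7 ]
R4 <- R4 - (-5/6)*R3:  [       0        0        0  -131/14 ]
Upper-triangular form:
[ 1    5    7        2 ]
[ 0  -14    0      -10 ]
[ 0    0  -36      9/7 ]
[ 0    0    0  -131/14 ]
det(A) = (-1)^0 * (1) * (-14) * (-36) * (-131/14) = -4716  (0 row swaps -> sign +1)

det(A) = -4716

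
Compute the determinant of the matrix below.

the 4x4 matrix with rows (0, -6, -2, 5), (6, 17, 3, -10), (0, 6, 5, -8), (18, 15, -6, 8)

Forward elimination:
R1 <-> R2   (pivot in column 1 was zero)
[  6  17   3  -10 ]
[  0  -6  -2    5 ]
[  0   6   5   -8 ]
[ 18  15  -6    8 ]
R4 <- R4 - (3)*R1:  [   0  -36  -15   38 ]
R3 <- R3 - (-1)*R2:  [  0   0   3  -3 ]
R4 <- R4 - (6)*R2:  [  0   0  -3   8 ]
R4 <- R4 - (-1)*R3:  [ 0  0  0  5 ]
Upper-triangular form:
[ 6  17   3  -10 ]
[ 0  -6  -2    5 ]
[ 0   0   3   -3 ]
[ 0   0   0    5 ]
det(A) = (-1)^1 * (6) * (-6) * (3) * (5) = 540  (1 row swap -> sign -1)

det(A) = 540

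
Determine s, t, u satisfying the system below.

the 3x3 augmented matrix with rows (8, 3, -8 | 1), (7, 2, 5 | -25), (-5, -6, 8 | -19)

Forward elimination on [A|b]:
R2 <- R2 - (7/8)*R1:  [      0    -5/8      12  -207/8 ]
R3 <- R3 - (-5/8)*R1:  [      0   -33/8       3  -147/8 ]
R3 <- R3 - (33/5)*R2:  [      0       0  -381/5   762/5 ]
Row echelon form:
[ 8     3      -8  |       1 ]
[ 0  -5/8      12  |  -207/8 ]
[ 0     0  -381/5  |   762/5 ]
Back-substitution:
u = (762/5) / (-381/5) = -2
t = (-207/8 - (12)*(-2)) / (-5/8) = 3
s = (1 - (3)*(3) - (-8)*(-2)) / 8 = -3

(-3, 3, -2)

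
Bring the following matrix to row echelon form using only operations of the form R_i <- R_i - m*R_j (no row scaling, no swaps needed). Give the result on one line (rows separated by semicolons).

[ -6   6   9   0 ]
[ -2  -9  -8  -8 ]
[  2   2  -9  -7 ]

REF = [-6 6 9 0; 0 -11 -11 -8; 0 0 -10 -109/11]

Forward elimination:
R2 <- R2 - (1/3)*R1:  [   0  -11  -11   -8 ]
R3 <- R3 - (-1/3)*R1:  [  0   4  -6  -7 ]
R3 <- R3 - (-4/11)*R2:  [       0        0      -10  -109/11 ]
Row echelon form:
[ -6    6    9        0 ]
[  0  -11  -11       -8 ]
[  0    0  -10  -109/11 ]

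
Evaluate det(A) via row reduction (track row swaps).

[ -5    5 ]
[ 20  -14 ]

det(A) = -30

Forward elimination:
R2 <- R2 - (-4)*R1:  [ 0  6 ]
Upper-triangular form:
[ -5  5 ]
[  0  6 ]
det(A) = (-1)^0 * (-5) * (6) = -30  (0 row swaps -> sign +1)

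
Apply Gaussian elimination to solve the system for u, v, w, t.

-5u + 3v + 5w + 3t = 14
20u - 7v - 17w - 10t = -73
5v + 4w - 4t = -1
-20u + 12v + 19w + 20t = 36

(-3, -5, 4, -2)

Forward elimination on [A|b]:
R2 <- R2 - (-4)*R1:  [   0    5    3    2  -17 ]
R4 <- R4 - (4)*R1:  [   0    0   -1    8  -20 ]
R3 <- R3 - (1)*R2:  [  0   0   1  -6  16 ]
R4 <- R4 - (-1)*R3:  [  0   0   0   2  -4 ]
Row echelon form:
[ -5  3  5   3  |   14 ]
[  0  5  3   2  |  -17 ]
[  0  0  1  -6  |   16 ]
[  0  0  0   2  |   -4 ]
Back-substitution:
t = (-4) / 2 = -2
w = (16 - (-6)*(-2)) / 1 = 4
v = (-17 - (3)*(4) - (2)*(-2)) / 5 = -5
u = (14 - (3)*(-5) - (5)*(4) - (3)*(-2)) / -5 = -3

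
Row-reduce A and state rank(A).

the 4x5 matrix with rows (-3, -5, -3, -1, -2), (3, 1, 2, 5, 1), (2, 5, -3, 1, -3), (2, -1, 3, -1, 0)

rank(A) = 4

Row reduction:
R2 <- R2 - (-1)*R1:  [  0  -4  -1   4  -1 ]
R3 <- R3 - (-2/3)*R1:  [     0    5/3     -5    1/3  -13/3 ]
R4 <- R4 - (-2/3)*R1:  [     0  -13/3      1   -5/3   -4/3 ]
R3 <- R3 - (-5/12)*R2:  [      0       0  -65/12       2   -19/4 ]
R4 <- R4 - (13/12)*R2:  [     0      0  25/12     -6   -1/4 ]
R4 <- R4 - (-5/13)*R3:  [      0       0       0  -68/13  -27/13 ]
Row echelon form:
[ -3  -5      -3      -1      -2 ]
[  0  -4      -1       4      -1 ]
[  0   0  -65/12       2   -19/4 ]
[  0   0       0  -68/13  -27/13 ]
Nonzero rows / pivot columns: 4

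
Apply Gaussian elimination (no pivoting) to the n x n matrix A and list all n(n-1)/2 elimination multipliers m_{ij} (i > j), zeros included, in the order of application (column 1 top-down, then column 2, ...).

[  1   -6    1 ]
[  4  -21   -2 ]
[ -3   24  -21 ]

multipliers: 4, -3, 2

Forward elimination:
R2 <- R2 - (4)*R1:  [  0   3  -6 ]
R3 <- R3 - (-3)*R1:  [   0    6  -18 ]
R3 <- R3 - (2)*R2:  [  0   0  -6 ]
Multipliers (in order of application): m_{21} = 4, m_{31} = -3, m_{32} = 2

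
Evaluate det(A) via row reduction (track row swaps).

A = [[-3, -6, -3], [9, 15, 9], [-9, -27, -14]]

det(A) = -45

Forward elimination:
R2 <- R2 - (-3)*R1:  [  0  -3   0 ]
R3 <- R3 - (3)*R1:  [  0  -9  -5 ]
R3 <- R3 - (3)*R2:  [  0   0  -5 ]
Upper-triangular form:
[ -3  -6  -3 ]
[  0  -3   0 ]
[  0   0  -5 ]
det(A) = (-1)^0 * (-3) * (-3) * (-5) = -45  (0 row swaps -> sign +1)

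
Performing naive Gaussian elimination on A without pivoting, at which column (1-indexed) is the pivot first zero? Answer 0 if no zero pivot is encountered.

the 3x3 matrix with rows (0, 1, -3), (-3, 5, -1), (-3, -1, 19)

first zero-pivot column = 1

Naive forward elimination:
Pivot entry (1,1) is zero but row 2 has -3 in column 1 -> naive elimination stops; a row interchange (e.g. R1 <-> R2) would be required here.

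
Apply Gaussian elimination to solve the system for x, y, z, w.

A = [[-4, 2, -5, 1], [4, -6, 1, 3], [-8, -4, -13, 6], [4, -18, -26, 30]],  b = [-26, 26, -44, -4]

(5, -2, 0, -2)

Forward elimination on [A|b]:
R2 <- R2 - (-1)*R1:  [  0  -4  -4   4   0 ]
R3 <- R3 - (2)*R1:  [  0  -8  -3   4   8 ]
R4 <- R4 - (-1)*R1:  [   0  -16  -31   31  -30 ]
R3 <- R3 - (2)*R2:  [  0   0   5  -4   8 ]
R4 <- R4 - (4)*R2:  [   0    0  -15   15  -30 ]
R4 <- R4 - (-3)*R3:  [  0   0   0   3  -6 ]
Row echelon form:
[ -4   2  -5   1  |  -26 ]
[  0  -4  -4   4  |    0 ]
[  0   0   5  -4  |    8 ]
[  0   0   0   3  |   -6 ]
Back-substitution:
w = (-6) / 3 = -2
z = (8 - (-4)*(-2)) / 5 = 0
y = (0 - (-4)*(0) - (4)*(-2)) / -4 = -2
x = (-26 - (2)*(-2) - (-5)*(0) - (1)*(-2)) / -4 = 5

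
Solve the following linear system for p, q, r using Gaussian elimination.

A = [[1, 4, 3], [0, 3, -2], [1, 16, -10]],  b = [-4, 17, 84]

Forward elimination on [A|b]:
R3 <- R3 - (1)*R1:  [   0   12  -13   88 ]
R3 <- R3 - (4)*R2:  [  0   0  -5  20 ]
Row echelon form:
[ 1  4   3  |  -4 ]
[ 0  3  -2  |  17 ]
[ 0  0  -5  |  20 ]
Back-substitution:
r = (20) / -5 = -4
q = (17 - (-2)*(-4)) / 3 = 3
p = (-4 - (4)*(3) - (3)*(-4)) / 1 = -4

(-4, 3, -4)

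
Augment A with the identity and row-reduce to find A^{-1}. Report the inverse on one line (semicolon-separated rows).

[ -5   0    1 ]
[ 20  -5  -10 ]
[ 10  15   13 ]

Gauss-Jordan on [A | I]:
R1 <- (1/-5)*R1:  [    1     0  -1/5  |  -1/5     0     0 ]
R2 <- R2 - (20)*R1:  [  0  -5  -6  |   4   1   0 ]
R3 <- R3 - (10)*R1:  [  0  15  15  |   2   0   1 ]
R2 <- (1/-5)*R2:  [    0     1   6/5  |  -4/5  -1/5     0 ]
R3 <- R3 - (15)*R2:  [  0   0  -3  |  14   3   1 ]
R3 <- (1/-3)*R3:  [     0      0      1  |  -14/3     -1   -1/3 ]
R1 <- R1 - (-1/5)*R3:  [      1       0       0  |  -17/15    -1/5   -1/15 ]
R2 <- R2 - (6/5)*R3:  [    0     1     0  |  24/5     1   2/5 ]
Right block of [I | A^{-1}] is the inverse:
[ -17/15  -1/5  -1/15 ]
[   24/5     1    2/5 ]
[  -14/3    -1   -1/3 ]

inverse = [-17/15 -1/5 -1/15; 24/5 1 2/5; -14/3 -1 -1/3]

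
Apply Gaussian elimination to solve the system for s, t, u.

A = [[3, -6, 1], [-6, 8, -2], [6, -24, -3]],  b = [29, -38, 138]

(1, -5, -4)

Forward elimination on [A|b]:
R2 <- R2 - (-2)*R1:  [  0  -4   0  20 ]
R3 <- R3 - (2)*R1:  [   0  -12   -5   80 ]
R3 <- R3 - (3)*R2:  [  0   0  -5  20 ]
Row echelon form:
[ 3  -6   1  |  29 ]
[ 0  -4   0  |  20 ]
[ 0   0  -5  |  20 ]
Back-substitution:
u = (20) / -5 = -4
t = (20) / -4 = -5
s = (29 - (-6)*(-5) - (1)*(-4)) / 3 = 1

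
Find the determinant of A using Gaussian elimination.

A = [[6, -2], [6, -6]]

Forward elimination:
R2 <- R2 - (1)*R1:  [  0  -4 ]
Upper-triangular form:
[ 6  -2 ]
[ 0  -4 ]
det(A) = (-1)^0 * (6) * (-4) = -24  (0 row swaps -> sign +1)

det(A) = -24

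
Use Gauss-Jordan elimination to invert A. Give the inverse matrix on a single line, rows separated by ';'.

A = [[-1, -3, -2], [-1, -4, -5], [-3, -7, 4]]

inverse = [-51/4 13/2 7/4; 19/4 -5/2 -3/4; -5/4 1/2 1/4]

Gauss-Jordan on [A | I]:
R1 <- (1/-1)*R1:  [  1   3   2  |  -1   0   0 ]
R2 <- R2 - (-1)*R1:  [  0  -1  -3  |  -1   1   0 ]
R3 <- R3 - (-3)*R1:  [  0   2  10  |  -3   0   1 ]
R2 <- (1/-1)*R2:  [  0   1   3  |   1  -1   0 ]
R1 <- R1 - (3)*R2:  [  1   0  -7  |  -4   3   0 ]
R3 <- R3 - (2)*R2:  [  0   0   4  |  -5   2   1 ]
R3 <- (1/4)*R3:  [    0     0     1  |  -5/4   1/2   1/4 ]
R1 <- R1 - (-7)*R3:  [     1      0      0  |  -51/4   13/2    7/4 ]
R2 <- R2 - (3)*R3:  [    0     1     0  |  19/4  -5/2  -3/4 ]
Right block of [I | A^{-1}] is the inverse:
[ -51/4  13/2   7/4 ]
[  19/4  -5/2  -3/4 ]
[  -5/4   1/2   1/4 ]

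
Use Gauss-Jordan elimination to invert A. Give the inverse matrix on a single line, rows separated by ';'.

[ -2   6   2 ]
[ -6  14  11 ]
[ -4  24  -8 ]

inverse = [-47/3 4 19/12; -23/6 1 5/12; -11/3 1 1/3]

Gauss-Jordan on [A | I]:
R1 <- (1/-2)*R1:  [    1    -3    -1  |  -1/2     0     0 ]
R2 <- R2 - (-6)*R1:  [  0  -4   5  |  -3   1   0 ]
R3 <- R3 - (-4)*R1:  [   0   12  -12  |   -2    0    1 ]
R2 <- (1/-4)*R2:  [    0     1  -5/4  |   3/4  -1/4     0 ]
R1 <- R1 - (-3)*R2:  [     1      0  -19/4  |    7/4   -3/4      0 ]
R3 <- R3 - (12)*R2:  [   0    0    3  |  -11    3    1 ]
R3 <- (1/3)*R3:  [     0      0      1  |  -11/3      1    1/3 ]
R1 <- R1 - (-19/4)*R3:  [     1      0      0  |  -47/3      4  19/12 ]
R2 <- R2 - (-5/4)*R3:  [     0      1      0  |  -23/6      1   5/12 ]
Right block of [I | A^{-1}] is the inverse:
[ -47/3  4  19/12 ]
[ -23/6  1   5/12 ]
[ -11/3  1    1/3 ]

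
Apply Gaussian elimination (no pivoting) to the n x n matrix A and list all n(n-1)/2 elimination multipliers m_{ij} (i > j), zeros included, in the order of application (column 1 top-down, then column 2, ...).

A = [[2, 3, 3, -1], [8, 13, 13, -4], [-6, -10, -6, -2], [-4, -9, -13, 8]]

multipliers: 4, -3, -2, -1, -3, -1

Forward elimination:
R2 <- R2 - (4)*R1:  [ 0  1  1  0 ]
R3 <- R3 - (-3)*R1:  [  0  -1   3  -5 ]
R4 <- R4 - (-2)*R1:  [  0  -3  -7   6 ]
R3 <- R3 - (-1)*R2:  [  0   0   4  -5 ]
R4 <- R4 - (-3)*R2:  [  0   0  -4   6 ]
R4 <- R4 - (-1)*R3:  [ 0  0  0  1 ]
Multipliers (in order of application): m_{21} = 4, m_{31} = -3, m_{41} = -2, m_{32} = -1, m_{42} = -3, m_{43} = -1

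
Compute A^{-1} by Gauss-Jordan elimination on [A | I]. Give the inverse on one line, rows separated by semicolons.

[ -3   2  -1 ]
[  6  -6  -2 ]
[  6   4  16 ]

Gauss-Jordan on [A | I]:
R1 <- (1/-3)*R1:  [    1  -2/3   1/3  |  -1/3     0     0 ]
R2 <- R2 - (6)*R1:  [  0  -2  -4  |   2   1   0 ]
R3 <- R3 - (6)*R1:  [  0   8  14  |   2   0   1 ]
R2 <- (1/-2)*R2:  [    0     1     2  |    -1  -1/2     0 ]
R1 <- R1 - (-2/3)*R2:  [    1     0   5/3  |    -1  -1/3     0 ]
R3 <- R3 - (8)*R2:  [  0   0  -2  |  10   4   1 ]
R3 <- (1/-2)*R3:  [    0     0     1  |    -5    -2  -1/2 ]
R1 <- R1 - (5/3)*R3:  [    1     0     0  |  22/3     3   5/6 ]
R2 <- R2 - (2)*R3:  [   0    1    0  |    9  7/2    1 ]
Right block of [I | A^{-1}] is the inverse:
[ 22/3    3   5/6 ]
[    9  7/2     1 ]
[   -5   -2  -1/2 ]

inverse = [22/3 3 5/6; 9 7/2 1; -5 -2 -1/2]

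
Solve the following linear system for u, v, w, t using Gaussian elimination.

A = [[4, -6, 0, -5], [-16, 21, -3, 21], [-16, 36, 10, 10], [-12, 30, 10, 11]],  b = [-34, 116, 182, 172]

(1, 3, 5, 4)

Forward elimination on [A|b]:
R2 <- R2 - (-4)*R1:  [   0   -3   -3    1  -20 ]
R3 <- R3 - (-4)*R1:  [   0   12   10  -10   46 ]
R4 <- R4 - (-3)*R1:  [  0  12  10  -4  70 ]
R3 <- R3 - (-4)*R2:  [   0    0   -2   -6  -34 ]
R4 <- R4 - (-4)*R2:  [   0    0   -2    0  -10 ]
R4 <- R4 - (1)*R3:  [  0   0   0   6  24 ]
Row echelon form:
[ 4  -6   0  -5  |  -34 ]
[ 0  -3  -3   1  |  -20 ]
[ 0   0  -2  -6  |  -34 ]
[ 0   0   0   6  |   24 ]
Back-substitution:
t = (24) / 6 = 4
w = (-34 - (-6)*(4)) / -2 = 5
v = (-20 - (-3)*(5) - (1)*(4)) / -3 = 3
u = (-34 - (-6)*(3) - (-5)*(4)) / 4 = 1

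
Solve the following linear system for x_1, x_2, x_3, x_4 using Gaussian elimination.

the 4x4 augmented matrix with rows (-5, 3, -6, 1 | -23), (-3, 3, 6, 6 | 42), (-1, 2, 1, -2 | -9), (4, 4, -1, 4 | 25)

Forward elimination on [A|b]:
R2 <- R2 - (3/5)*R1:  [     0    6/5   48/5   27/5  279/5 ]
R3 <- R3 - (1/5)*R1:  [     0    7/5   11/5  -11/5  -22/5 ]
R4 <- R4 - (-4/5)*R1:  [     0   32/5  -29/5   24/5   33/5 ]
R3 <- R3 - (7/6)*R2:  [      0       0      -9   -17/2  -139/2 ]
R4 <- R4 - (16/3)*R2:  [    0     0   -57   -24  -291 ]
R4 <- R4 - (19/3)*R3:  [     0      0      0  179/6  895/6 ]
Row echelon form:
[ -5    3    -6      1  |     -23 ]
[  0  6/5  48/5   27/5  |   279/5 ]
[  0    0    -9  -17/2  |  -139/2 ]
[  0    0     0  179/6  |   895/6 ]
Back-substitution:
x_4 = (895/6) / (179/6) = 5
x_3 = (-139/2 - (-17/2)*(5)) / -9 = 3
x_2 = (279/5 - (48/5)*(3) - (27/5)*(5)) / (6/5) = 0
x_1 = (-23 - (3)*(0) - (-6)*(3) - (1)*(5)) / -5 = 2

(2, 0, 3, 5)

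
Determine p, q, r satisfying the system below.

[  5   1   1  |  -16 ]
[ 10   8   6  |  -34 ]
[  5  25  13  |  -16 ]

(-3, 1, -2)

Forward elimination on [A|b]:
R2 <- R2 - (2)*R1:  [  0   6   4  -2 ]
R3 <- R3 - (1)*R1:  [  0  24  12   0 ]
R3 <- R3 - (4)*R2:  [  0   0  -4   8 ]
Row echelon form:
[ 5  1   1  |  -16 ]
[ 0  6   4  |   -2 ]
[ 0  0  -4  |    8 ]
Back-substitution:
r = (8) / -4 = -2
q = (-2 - (4)*(-2)) / 6 = 1
p = (-16 - (1)*(1) - (1)*(-2)) / 5 = -3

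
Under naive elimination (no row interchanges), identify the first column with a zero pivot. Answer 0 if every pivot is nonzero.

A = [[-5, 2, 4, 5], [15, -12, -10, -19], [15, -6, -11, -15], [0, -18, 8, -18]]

Naive forward elimination:
R2 <- R2 - (-3)*R1:  [  0  -6   2  -4 ]
R3 <- R3 - (-3)*R1:  [ 0  0  1  0 ]
R4 <- R4 - (3)*R2:  [  0   0   2  -6 ]
R4 <- R4 - (2)*R3:  [  0   0   0  -6 ]
All pivots nonzero; naive elimination completes without hitting a zero pivot.

first zero-pivot column = 0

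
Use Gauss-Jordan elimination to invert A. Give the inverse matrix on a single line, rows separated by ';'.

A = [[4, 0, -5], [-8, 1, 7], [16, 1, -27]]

inverse = [17/8 5/16 -5/16; 13/2 7/4 -3/4; 3/2 1/4 -1/4]

Gauss-Jordan on [A | I]:
R1 <- (1/4)*R1:  [    1     0  -5/4  |   1/4     0     0 ]
R2 <- R2 - (-8)*R1:  [  0   1  -3  |   2   1   0 ]
R3 <- R3 - (16)*R1:  [  0   1  -7  |  -4   0   1 ]
R3 <- R3 - (1)*R2:  [  0   0  -4  |  -6  -1   1 ]
R3 <- (1/-4)*R3:  [    0     0     1  |   3/2   1/4  -1/4 ]
R1 <- R1 - (-5/4)*R3:  [     1      0      0  |   17/8   5/16  -5/16 ]
R2 <- R2 - (-3)*R3:  [    0     1     0  |  13/2   7/4  -3/4 ]
Right block of [I | A^{-1}] is the inverse:
[ 17/8  5/16  -5/16 ]
[ 13/2   7/4   -3/4 ]
[  3/2   1/4   -1/4 ]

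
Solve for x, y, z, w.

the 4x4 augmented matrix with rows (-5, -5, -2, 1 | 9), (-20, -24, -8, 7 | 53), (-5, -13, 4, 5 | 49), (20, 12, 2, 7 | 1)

(0, -2, 2, 3)

Forward elimination on [A|b]:
R2 <- R2 - (4)*R1:  [  0  -4   0   3  17 ]
R3 <- R3 - (1)*R1:  [  0  -8   6   4  40 ]
R4 <- R4 - (-4)*R1:  [  0  -8  -6  11  37 ]
R3 <- R3 - (2)*R2:  [  0   0   6  -2   6 ]
R4 <- R4 - (2)*R2:  [  0   0  -6   5   3 ]
R4 <- R4 - (-1)*R3:  [ 0  0  0  3  9 ]
Row echelon form:
[ -5  -5  -2   1  |   9 ]
[  0  -4   0   3  |  17 ]
[  0   0   6  -2  |   6 ]
[  0   0   0   3  |   9 ]
Back-substitution:
w = (9) / 3 = 3
z = (6 - (-2)*(3)) / 6 = 2
y = (17 - (3)*(3)) / -4 = -2
x = (9 - (-5)*(-2) - (-2)*(2) - (1)*(3)) / -5 = 0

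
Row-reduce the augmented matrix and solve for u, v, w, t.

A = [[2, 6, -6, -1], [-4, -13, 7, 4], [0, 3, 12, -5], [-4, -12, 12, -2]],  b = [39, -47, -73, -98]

(-5, 4, -5, 5)

Forward elimination on [A|b]:
R2 <- R2 - (-2)*R1:  [  0  -1  -5   2  31 ]
R4 <- R4 - (-2)*R1:  [   0    0    0   -4  -20 ]
R3 <- R3 - (-3)*R2:  [  0   0  -3   1  20 ]
Row echelon form:
[ 2   6  -6  -1  |   39 ]
[ 0  -1  -5   2  |   31 ]
[ 0   0  -3   1  |   20 ]
[ 0   0   0  -4  |  -20 ]
Back-substitution:
t = (-20) / -4 = 5
w = (20 - (1)*(5)) / -3 = -5
v = (31 - (-5)*(-5) - (2)*(5)) / -1 = 4
u = (39 - (6)*(4) - (-6)*(-5) - (-1)*(5)) / 2 = -5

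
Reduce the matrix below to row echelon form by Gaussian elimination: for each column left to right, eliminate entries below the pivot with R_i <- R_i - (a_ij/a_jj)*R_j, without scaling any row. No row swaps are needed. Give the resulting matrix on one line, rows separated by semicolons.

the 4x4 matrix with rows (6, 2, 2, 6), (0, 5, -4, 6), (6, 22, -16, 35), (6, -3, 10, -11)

REF = [6 2 2 6; 0 5 -4 6; 0 0 -2 5; 0 0 0 -1]

Forward elimination:
R3 <- R3 - (1)*R1:  [   0   20  -18   29 ]
R4 <- R4 - (1)*R1:  [   0   -5    8  -17 ]
R3 <- R3 - (4)*R2:  [  0   0  -2   5 ]
R4 <- R4 - (-1)*R2:  [   0    0    4  -11 ]
R4 <- R4 - (-2)*R3:  [  0   0   0  -1 ]
Row echelon form:
[ 6  2   2   6 ]
[ 0  5  -4   6 ]
[ 0  0  -2   5 ]
[ 0  0   0  -1 ]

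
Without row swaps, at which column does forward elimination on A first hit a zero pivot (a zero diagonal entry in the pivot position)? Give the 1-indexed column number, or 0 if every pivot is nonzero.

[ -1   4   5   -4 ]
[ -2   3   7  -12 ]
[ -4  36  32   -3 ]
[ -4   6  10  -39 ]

first zero-pivot column = 3

Naive forward elimination:
R2 <- R2 - (2)*R1:  [  0  -5  -3  -4 ]
R3 <- R3 - (4)*R1:  [  0  20  12  13 ]
R4 <- R4 - (4)*R1:  [   0  -10  -10  -23 ]
R3 <- R3 - (-4)*R2:  [  0   0   0  -3 ]
R4 <- R4 - (2)*R2:  [   0    0   -4  -15 ]
Matrix at this point:
[ -1   4   5   -4 ]
[  0  -5  -3   -4 ]
[  0   0   0   -3 ]
[  0   0  -4  -15 ]
Pivot entry (3,3) is zero but row 4 has -4 in column 3 -> naive elimination stops; a row interchange (e.g. R3 <-> R4) would be required here.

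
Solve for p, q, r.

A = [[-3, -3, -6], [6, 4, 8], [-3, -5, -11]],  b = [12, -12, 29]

Forward elimination on [A|b]:
R2 <- R2 - (-2)*R1:  [  0  -2  -4  12 ]
R3 <- R3 - (1)*R1:  [  0  -2  -5  17 ]
R3 <- R3 - (1)*R2:  [  0   0  -1   5 ]
Row echelon form:
[ -3  -3  -6  |  12 ]
[  0  -2  -4  |  12 ]
[  0   0  -1  |   5 ]
Back-substitution:
r = (5) / -1 = -5
q = (12 - (-4)*(-5)) / -2 = 4
p = (12 - (-3)*(4) - (-6)*(-5)) / -3 = 2

(2, 4, -5)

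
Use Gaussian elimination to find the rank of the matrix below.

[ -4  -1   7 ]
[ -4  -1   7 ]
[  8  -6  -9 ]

Row reduction:
R2 <- R2 - (1)*R1:  [ 0  0  0 ]
R3 <- R3 - (-2)*R1:  [  0  -8   5 ]
R2 <-> R3   (pivot in column 2 was zero)
[ -4  -1  7 ]
[  0  -8  5 ]
[  0   0  0 ]
Row echelon form:
[ -4  -1  7 ]
[  0  -8  5 ]
[  0   0  0 ]
Nonzero rows / pivot columns: 2

rank(A) = 2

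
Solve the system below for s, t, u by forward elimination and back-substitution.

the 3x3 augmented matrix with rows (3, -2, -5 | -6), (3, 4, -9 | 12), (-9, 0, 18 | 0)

(0, 3, 0)

Forward elimination on [A|b]:
R2 <- R2 - (1)*R1:  [  0   6  -4  18 ]
R3 <- R3 - (-3)*R1:  [   0   -6    3  -18 ]
R3 <- R3 - (-1)*R2:  [  0   0  -1   0 ]
Row echelon form:
[ 3  -2  -5  |  -6 ]
[ 0   6  -4  |  18 ]
[ 0   0  -1  |   0 ]
Back-substitution:
u = (0) / -1 = 0
t = (18 - (-4)*(0)) / 6 = 3
s = (-6 - (-2)*(3) - (-5)*(0)) / 3 = 0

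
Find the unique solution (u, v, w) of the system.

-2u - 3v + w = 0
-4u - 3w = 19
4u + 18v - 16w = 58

(-1, -1, -5)

Forward elimination on [A|b]:
R2 <- R2 - (2)*R1:  [  0   6  -5  19 ]
R3 <- R3 - (-2)*R1:  [   0   12  -14   58 ]
R3 <- R3 - (2)*R2:  [  0   0  -4  20 ]
Row echelon form:
[ -2  -3   1  |   0 ]
[  0   6  -5  |  19 ]
[  0   0  -4  |  20 ]
Back-substitution:
w = (20) / -4 = -5
v = (19 - (-5)*(-5)) / 6 = -1
u = (0 - (-3)*(-1) - (1)*(-5)) / -2 = -1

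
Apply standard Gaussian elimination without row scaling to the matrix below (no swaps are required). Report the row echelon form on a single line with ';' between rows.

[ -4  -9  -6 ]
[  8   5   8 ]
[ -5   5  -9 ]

REF = [-4 -9 -6; 0 -13 -4; 0 0 -13/2]

Forward elimination:
R2 <- R2 - (-2)*R1:  [   0  -13   -4 ]
R3 <- R3 - (5/4)*R1:  [    0  65/4  -3/2 ]
R3 <- R3 - (-5/4)*R2:  [     0      0  -13/2 ]
Row echelon form:
[ -4   -9     -6 ]
[  0  -13     -4 ]
[  0    0  -13/2 ]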